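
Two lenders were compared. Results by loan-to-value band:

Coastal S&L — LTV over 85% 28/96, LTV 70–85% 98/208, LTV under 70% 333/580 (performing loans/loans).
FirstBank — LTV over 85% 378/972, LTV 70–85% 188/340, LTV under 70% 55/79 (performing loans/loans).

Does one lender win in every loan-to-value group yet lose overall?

Yes

LTV over 85%: Coastal S&L 28/96 = 29.2%, FirstBank 378/972 = 38.9% → FirstBank
LTV 70–85%: Coastal S&L 98/208 = 47.1%, FirstBank 188/340 = 55.3% → FirstBank
LTV under 70%: Coastal S&L 333/580 = 57.4%, FirstBank 55/79 = 69.6% → FirstBank
Overall: Coastal S&L 459/884 = 51.9%, FirstBank 621/1391 = 44.6% → Coastal S&L
FirstBank wins each loan-to-value group but Coastal S&L wins overall — the comparison reverses. FirstBank's loans skew toward LTV over 85%, which has a lower base rate.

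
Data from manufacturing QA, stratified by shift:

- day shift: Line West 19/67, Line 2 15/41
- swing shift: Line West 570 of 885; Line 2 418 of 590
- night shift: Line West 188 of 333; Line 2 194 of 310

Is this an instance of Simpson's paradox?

No

Day shift: Line West 19/67 = 28.4%, Line 2 15/41 = 36.6% → Line 2
Swing shift: Line West 570/885 = 64.4%, Line 2 418/590 = 70.8% → Line 2
Night shift: Line West 188/333 = 56.5%, Line 2 194/310 = 62.6% → Line 2
Overall: Line West 777/1285 = 60.5%, Line 2 627/941 = 66.6% → Line 2
Line 2 wins overall and in every shift group — no reversal.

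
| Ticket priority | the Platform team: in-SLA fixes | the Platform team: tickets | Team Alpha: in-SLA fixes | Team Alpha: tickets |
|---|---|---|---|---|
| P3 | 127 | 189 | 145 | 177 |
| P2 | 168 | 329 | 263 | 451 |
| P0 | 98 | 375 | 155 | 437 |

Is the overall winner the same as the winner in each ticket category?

Yes

P3: the Platform team 127/189 = 67.2%, Team Alpha 145/177 = 81.9% → Team Alpha
P2: the Platform team 168/329 = 51.1%, Team Alpha 263/451 = 58.3% → Team Alpha
P0: the Platform team 98/375 = 26.1%, Team Alpha 155/437 = 35.5% → Team Alpha
Overall: the Platform team 393/893 = 44.0%, Team Alpha 563/1065 = 52.9% → Team Alpha
Team Alpha wins overall and in every ticket group — no reversal.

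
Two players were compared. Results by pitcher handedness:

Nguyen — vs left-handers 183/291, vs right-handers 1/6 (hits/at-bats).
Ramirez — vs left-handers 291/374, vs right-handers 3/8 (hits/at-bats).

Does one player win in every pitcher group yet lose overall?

No

Vs left-handers: Nguyen 183/291 = 62.9%, Ramirez 291/374 = 77.8% → Ramirez
Vs right-handers: Nguyen 1/6 = 16.7%, Ramirez 3/8 = 37.5% → Ramirez
Overall: Nguyen 184/297 = 62.0%, Ramirez 294/382 = 77.0% → Ramirez
Ramirez wins overall and in every pitcher group — no reversal.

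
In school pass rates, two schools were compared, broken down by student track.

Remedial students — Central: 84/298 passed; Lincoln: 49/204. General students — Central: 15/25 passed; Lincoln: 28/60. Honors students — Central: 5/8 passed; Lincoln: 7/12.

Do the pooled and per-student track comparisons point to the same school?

Yes

Remedial: Central 84/298 = 28.2%, Lincoln 49/204 = 24.0% → Central
General: Central 15/25 = 60.0%, Lincoln 28/60 = 46.7% → Central
Honors: Central 5/8 = 62.5%, Lincoln 7/12 = 58.3% → Central
Overall: Central 104/331 = 31.4%, Lincoln 84/276 = 30.4% → Central
Central wins overall and in every student group — no reversal.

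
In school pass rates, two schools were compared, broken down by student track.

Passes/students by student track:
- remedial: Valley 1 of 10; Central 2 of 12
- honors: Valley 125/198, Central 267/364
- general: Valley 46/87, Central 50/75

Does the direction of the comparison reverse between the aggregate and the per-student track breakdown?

Remedial: Valley 1/10 = 10.0%, Central 2/12 = 16.7% → Central
Honors: Valley 125/198 = 63.1%, Central 267/364 = 73.4% → Central
General: Valley 46/87 = 52.9%, Central 50/75 = 66.7% → Central
Overall: Valley 172/295 = 58.3%, Central 319/451 = 70.7% → Central
Central wins overall and in every student group — no reversal.

No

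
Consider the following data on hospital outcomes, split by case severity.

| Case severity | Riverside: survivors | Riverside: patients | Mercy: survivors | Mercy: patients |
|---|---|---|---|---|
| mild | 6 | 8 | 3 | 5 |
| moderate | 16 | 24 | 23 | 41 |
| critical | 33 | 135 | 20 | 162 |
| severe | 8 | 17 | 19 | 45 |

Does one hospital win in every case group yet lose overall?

Mild: Riverside 6/8 = 75.0%, Mercy 3/5 = 60.0% → Riverside
Moderate: Riverside 16/24 = 66.7%, Mercy 23/41 = 56.1% → Riverside
Critical: Riverside 33/135 = 24.4%, Mercy 20/162 = 12.3% → Riverside
Severe: Riverside 8/17 = 47.1%, Mercy 19/45 = 42.2% → Riverside
Overall: Riverside 63/184 = 34.2%, Mercy 65/253 = 25.7% → Riverside
Riverside wins overall and in every case group — no reversal.

No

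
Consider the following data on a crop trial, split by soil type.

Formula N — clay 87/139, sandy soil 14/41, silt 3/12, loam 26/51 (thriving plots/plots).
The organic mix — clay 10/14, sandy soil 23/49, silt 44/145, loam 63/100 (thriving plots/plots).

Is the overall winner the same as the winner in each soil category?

No

Clay: Formula N 87/139 = 62.6%, the organic mix 10/14 = 71.4% → the organic mix
Sandy soil: Formula N 14/41 = 34.1%, the organic mix 23/49 = 46.9% → the organic mix
Silt: Formula N 3/12 = 25.0%, the organic mix 44/145 = 30.3% → the organic mix
Loam: Formula N 26/51 = 51.0%, the organic mix 63/100 = 63.0% → the organic mix
Overall: Formula N 130/243 = 53.5%, the organic mix 140/308 = 45.5% → Formula N
The organic mix wins each soil group but Formula N wins overall — the comparison reverses. The organic mix's plots skew toward silt, which has a lower base rate.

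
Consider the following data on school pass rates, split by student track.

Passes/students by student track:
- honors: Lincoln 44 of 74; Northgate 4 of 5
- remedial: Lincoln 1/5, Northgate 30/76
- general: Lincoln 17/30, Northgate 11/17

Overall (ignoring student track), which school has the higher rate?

Lincoln

Honors: Lincoln 44/74 = 59.5%, Northgate 4/5 = 80.0% → Northgate
Remedial: Lincoln 1/5 = 20.0%, Northgate 30/76 = 39.5% → Northgate
General: Lincoln 17/30 = 56.7%, Northgate 11/17 = 64.7% → Northgate
Overall: Lincoln 62/109 = 56.9%, Northgate 45/98 = 45.9% → Lincoln
(Northgate wins every student group but Lincoln wins overall — Northgate's students skew toward the low-rate remedial group.)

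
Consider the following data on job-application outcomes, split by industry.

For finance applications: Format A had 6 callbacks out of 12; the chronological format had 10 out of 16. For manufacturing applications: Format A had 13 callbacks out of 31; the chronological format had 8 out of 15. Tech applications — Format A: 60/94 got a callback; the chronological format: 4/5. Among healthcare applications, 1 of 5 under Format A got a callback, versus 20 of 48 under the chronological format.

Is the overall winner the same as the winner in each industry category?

Finance: Format A 6/12 = 50.0%, the chronological format 10/16 = 62.5% → the chronological format
Manufacturing: Format A 13/31 = 41.9%, the chronological format 8/15 = 53.3% → the chronological format
Tech: Format A 60/94 = 63.8%, the chronological format 4/5 = 80.0% → the chronological format
Healthcare: Format A 1/5 = 20.0%, the chronological format 20/48 = 41.7% → the chronological format
Overall: Format A 80/142 = 56.3%, the chronological format 42/84 = 50.0% → Format A
The chronological format wins each industry group but Format A wins overall — the comparison reverses. The chronological format's applications skew toward healthcare, which has a lower base rate.

No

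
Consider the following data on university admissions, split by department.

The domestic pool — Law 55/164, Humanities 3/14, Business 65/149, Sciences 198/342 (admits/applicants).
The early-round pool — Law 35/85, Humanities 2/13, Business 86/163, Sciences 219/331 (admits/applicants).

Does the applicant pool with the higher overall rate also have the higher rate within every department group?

Law: the domestic pool 55/164 = 33.5%, the early-round pool 35/85 = 41.2% → the early-round pool
Humanities: the domestic pool 3/14 = 21.4%, the early-round pool 2/13 = 15.4% → the domestic pool
Business: the domestic pool 65/149 = 43.6%, the early-round pool 86/163 = 52.8% → the early-round pool
Sciences: the domestic pool 198/342 = 57.9%, the early-round pool 219/331 = 66.2% → the early-round pool
Overall: the domestic pool 321/669 = 48.0%, the early-round pool 342/592 = 57.8% → the early-round pool
Neither sweeps: the domestic pool wins 1 of 4 groups, the early-round pool wins 3. The early-round pool wins overall but not every group — no Simpson reversal.

No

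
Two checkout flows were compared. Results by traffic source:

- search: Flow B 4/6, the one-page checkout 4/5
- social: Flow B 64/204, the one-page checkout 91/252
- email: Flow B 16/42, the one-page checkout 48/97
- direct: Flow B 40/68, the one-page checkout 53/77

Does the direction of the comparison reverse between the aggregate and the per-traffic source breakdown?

No

Search: Flow B 4/6 = 66.7%, the one-page checkout 4/5 = 80.0% → the one-page checkout
Social: Flow B 64/204 = 31.4%, the one-page checkout 91/252 = 36.1% → the one-page checkout
Email: Flow B 16/42 = 38.1%, the one-page checkout 48/97 = 49.5% → the one-page checkout
Direct: Flow B 40/68 = 58.8%, the one-page checkout 53/77 = 68.8% → the one-page checkout
Overall: Flow B 124/320 = 38.8%, the one-page checkout 196/431 = 45.5% → the one-page checkout
The one-page checkout wins overall and in every traffic group — no reversal.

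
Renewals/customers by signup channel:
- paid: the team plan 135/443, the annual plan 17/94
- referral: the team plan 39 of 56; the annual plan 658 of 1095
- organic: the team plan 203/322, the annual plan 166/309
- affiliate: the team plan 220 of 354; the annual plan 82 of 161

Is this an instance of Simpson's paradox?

Yes

Paid: the team plan 135/443 = 30.5%, the annual plan 17/94 = 18.1% → the team plan
Referral: the team plan 39/56 = 69.6%, the annual plan 658/1095 = 60.1% → the team plan
Organic: the team plan 203/322 = 63.0%, the annual plan 166/309 = 53.7% → the team plan
Affiliate: the team plan 220/354 = 62.1%, the annual plan 82/161 = 50.9% → the team plan
Overall: the team plan 597/1175 = 50.8%, the annual plan 923/1659 = 55.6% → the annual plan
The team plan wins each signup group but the annual plan wins overall — the comparison reverses. The team plan's customers skew toward paid, which has a lower base rate.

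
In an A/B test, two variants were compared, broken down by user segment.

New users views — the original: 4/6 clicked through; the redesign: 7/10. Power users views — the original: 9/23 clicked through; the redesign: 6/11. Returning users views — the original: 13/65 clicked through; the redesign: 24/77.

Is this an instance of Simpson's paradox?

No

New users: the original 4/6 = 66.7%, the redesign 7/10 = 70.0% → the redesign
Power users: the original 9/23 = 39.1%, the redesign 6/11 = 54.5% → the redesign
Returning users: the original 13/65 = 20.0%, the redesign 24/77 = 31.2% → the redesign
Overall: the original 26/94 = 27.7%, the redesign 37/98 = 37.8% → the redesign
The redesign wins overall and in every user group — no reversal.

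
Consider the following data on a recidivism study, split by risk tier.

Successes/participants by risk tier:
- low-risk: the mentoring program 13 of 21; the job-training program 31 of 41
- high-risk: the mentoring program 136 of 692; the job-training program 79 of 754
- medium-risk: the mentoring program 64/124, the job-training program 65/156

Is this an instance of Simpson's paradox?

Low-risk: the mentoring program 13/21 = 61.9%, the job-training program 31/41 = 75.6% → the job-training program
High-risk: the mentoring program 136/692 = 19.7%, the job-training program 79/754 = 10.5% → the mentoring program
Medium-risk: the mentoring program 64/124 = 51.6%, the job-training program 65/156 = 41.7% → the mentoring program
Overall: the mentoring program 213/837 = 25.4%, the job-training program 175/951 = 18.4% → the mentoring program
Neither sweeps: the mentoring program wins 2 of 3 groups, the job-training program wins 1. The mentoring program wins overall but not every group — no Simpson reversal.

No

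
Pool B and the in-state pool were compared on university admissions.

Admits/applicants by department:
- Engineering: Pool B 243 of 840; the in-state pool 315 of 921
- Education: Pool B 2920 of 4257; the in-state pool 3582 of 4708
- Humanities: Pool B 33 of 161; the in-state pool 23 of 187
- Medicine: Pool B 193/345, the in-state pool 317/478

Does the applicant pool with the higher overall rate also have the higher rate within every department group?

No

Engineering: Pool B 243/840 = 28.9%, the in-state pool 315/921 = 34.2% → the in-state pool
Education: Pool B 2920/4257 = 68.6%, the in-state pool 3582/4708 = 76.1% → the in-state pool
Humanities: Pool B 33/161 = 20.5%, the in-state pool 23/187 = 12.3% → Pool B
Medicine: Pool B 193/345 = 55.9%, the in-state pool 317/478 = 66.3% → the in-state pool
Overall: Pool B 3389/5603 = 60.5%, the in-state pool 4237/6294 = 67.3% → the in-state pool
Neither sweeps: Pool B wins 1 of 4 groups, the in-state pool wins 3. The in-state pool wins overall but not every group — no Simpson reversal.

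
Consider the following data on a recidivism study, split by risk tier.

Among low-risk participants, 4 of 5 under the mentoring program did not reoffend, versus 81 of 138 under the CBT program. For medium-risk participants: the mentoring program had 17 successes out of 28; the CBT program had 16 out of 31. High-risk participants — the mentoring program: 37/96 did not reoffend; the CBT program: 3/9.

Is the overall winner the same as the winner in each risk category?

Low-risk: the mentoring program 4/5 = 80.0%, the CBT program 81/138 = 58.7% → the mentoring program
Medium-risk: the mentoring program 17/28 = 60.7%, the CBT program 16/31 = 51.6% → the mentoring program
High-risk: the mentoring program 37/96 = 38.5%, the CBT program 3/9 = 33.3% → the mentoring program
Overall: the mentoring program 58/129 = 45.0%, the CBT program 100/178 = 56.2% → the CBT program
The mentoring program wins each risk group but the CBT program wins overall — the comparison reverses. The mentoring program's participants skew toward high-risk, which has a lower base rate.

No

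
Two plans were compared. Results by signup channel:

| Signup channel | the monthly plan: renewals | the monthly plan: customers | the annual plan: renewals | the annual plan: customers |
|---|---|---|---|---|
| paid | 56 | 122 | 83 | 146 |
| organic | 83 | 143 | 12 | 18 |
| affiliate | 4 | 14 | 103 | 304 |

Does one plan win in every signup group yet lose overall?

Paid: the monthly plan 56/122 = 45.9%, the annual plan 83/146 = 56.8% → the annual plan
Organic: the monthly plan 83/143 = 58.0%, the annual plan 12/18 = 66.7% → the annual plan
Affiliate: the monthly plan 4/14 = 28.6%, the annual plan 103/304 = 33.9% → the annual plan
Overall: the monthly plan 143/279 = 51.3%, the annual plan 198/468 = 42.3% → the monthly plan
The annual plan wins each signup group but the monthly plan wins overall — the comparison reverses. The annual plan's customers skew toward affiliate, which has a lower base rate.

Yes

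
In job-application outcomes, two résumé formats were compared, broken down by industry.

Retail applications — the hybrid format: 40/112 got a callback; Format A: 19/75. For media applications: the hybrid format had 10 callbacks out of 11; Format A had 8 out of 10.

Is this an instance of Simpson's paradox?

No

Retail: the hybrid format 40/112 = 35.7%, Format A 19/75 = 25.3% → the hybrid format
Media: the hybrid format 10/11 = 90.9%, Format A 8/10 = 80.0% → the hybrid format
Overall: the hybrid format 50/123 = 40.7%, Format A 27/85 = 31.8% → the hybrid format
The hybrid format wins overall and in every industry group — no reversal.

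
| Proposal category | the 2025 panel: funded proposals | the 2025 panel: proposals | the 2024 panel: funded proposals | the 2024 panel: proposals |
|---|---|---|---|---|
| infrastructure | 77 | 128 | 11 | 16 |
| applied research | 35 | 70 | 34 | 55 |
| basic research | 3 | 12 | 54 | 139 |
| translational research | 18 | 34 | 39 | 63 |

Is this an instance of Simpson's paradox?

Yes

Infrastructure: the 2025 panel 77/128 = 60.2%, the 2024 panel 11/16 = 68.8% → the 2024 panel
Applied research: the 2025 panel 35/70 = 50.0%, the 2024 panel 34/55 = 61.8% → the 2024 panel
Basic research: the 2025 panel 3/12 = 25.0%, the 2024 panel 54/139 = 38.8% → the 2024 panel
Translational research: the 2025 panel 18/34 = 52.9%, the 2024 panel 39/63 = 61.9% → the 2024 panel
Overall: the 2025 panel 133/244 = 54.5%, the 2024 panel 138/273 = 50.5% → the 2025 panel
The 2024 panel wins each proposal group but the 2025 panel wins overall — the comparison reverses. The 2024 panel's proposals skew toward basic research, which has a lower base rate.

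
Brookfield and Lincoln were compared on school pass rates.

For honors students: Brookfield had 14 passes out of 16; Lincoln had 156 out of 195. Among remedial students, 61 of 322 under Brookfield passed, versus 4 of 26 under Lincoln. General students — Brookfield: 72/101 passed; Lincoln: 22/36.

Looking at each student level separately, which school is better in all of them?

Brookfield

Honors: Brookfield 14/16 = 87.5%, Lincoln 156/195 = 80.0% → Brookfield
Remedial: Brookfield 61/322 = 18.9%, Lincoln 4/26 = 15.4% → Brookfield
General: Brookfield 72/101 = 71.3%, Lincoln 22/36 = 61.1% → Brookfield
Brookfield has the higher rate in all 3 groups.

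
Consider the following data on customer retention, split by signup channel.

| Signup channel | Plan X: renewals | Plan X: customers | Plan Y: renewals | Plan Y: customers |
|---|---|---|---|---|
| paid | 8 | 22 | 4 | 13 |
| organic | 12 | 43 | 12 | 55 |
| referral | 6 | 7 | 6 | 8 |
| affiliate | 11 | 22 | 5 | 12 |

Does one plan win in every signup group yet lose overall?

Paid: Plan X 8/22 = 36.4%, Plan Y 4/13 = 30.8% → Plan X
Organic: Plan X 12/43 = 27.9%, Plan Y 12/55 = 21.8% → Plan X
Referral: Plan X 6/7 = 85.7%, Plan Y 6/8 = 75.0% → Plan X
Affiliate: Plan X 11/22 = 50.0%, Plan Y 5/12 = 41.7% → Plan X
Overall: Plan X 37/94 = 39.4%, Plan Y 27/88 = 30.7% → Plan X
Plan X wins overall and in every signup group — no reversal.

No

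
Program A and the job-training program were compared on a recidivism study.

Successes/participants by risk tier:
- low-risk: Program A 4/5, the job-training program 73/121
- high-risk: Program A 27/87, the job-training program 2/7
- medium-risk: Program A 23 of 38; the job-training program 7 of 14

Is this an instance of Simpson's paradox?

Low-risk: Program A 4/5 = 80.0%, the job-training program 73/121 = 60.3% → Program A
High-risk: Program A 27/87 = 31.0%, the job-training program 2/7 = 28.6% → Program A
Medium-risk: Program A 23/38 = 60.5%, the job-training program 7/14 = 50.0% → Program A
Overall: Program A 54/130 = 41.5%, the job-training program 82/142 = 57.7% → the job-training program
Program A wins each risk group but the job-training program wins overall — the comparison reverses. Program A's participants skew toward high-risk, which has a lower base rate.

Yes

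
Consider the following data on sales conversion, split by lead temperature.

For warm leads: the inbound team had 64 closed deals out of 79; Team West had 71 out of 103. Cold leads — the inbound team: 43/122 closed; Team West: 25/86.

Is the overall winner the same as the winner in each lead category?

Yes

Warm: the inbound team 64/79 = 81.0%, Team West 71/103 = 68.9% → the inbound team
Cold: the inbound team 43/122 = 35.2%, Team West 25/86 = 29.1% → the inbound team
Overall: the inbound team 107/201 = 53.2%, Team West 96/189 = 50.8% → the inbound team
The inbound team wins overall and in every lead group — no reversal.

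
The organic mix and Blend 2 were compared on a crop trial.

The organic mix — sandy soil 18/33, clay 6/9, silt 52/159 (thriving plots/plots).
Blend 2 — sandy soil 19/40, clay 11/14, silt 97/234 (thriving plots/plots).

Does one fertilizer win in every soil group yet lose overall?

Sandy soil: the organic mix 18/33 = 54.5%, Blend 2 19/40 = 47.5% → the organic mix
Clay: the organic mix 6/9 = 66.7%, Blend 2 11/14 = 78.6% → Blend 2
Silt: the organic mix 52/159 = 32.7%, Blend 2 97/234 = 41.5% → Blend 2
Overall: the organic mix 76/201 = 37.8%, Blend 2 127/288 = 44.1% → Blend 2
Neither sweeps: the organic mix wins 1 of 3 groups, Blend 2 wins 2. Blend 2 wins overall but not every group — no Simpson reversal.

No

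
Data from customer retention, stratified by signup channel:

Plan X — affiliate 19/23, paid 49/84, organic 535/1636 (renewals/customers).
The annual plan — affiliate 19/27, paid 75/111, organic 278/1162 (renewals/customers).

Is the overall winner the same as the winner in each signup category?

No

Affiliate: Plan X 19/23 = 82.6%, the annual plan 19/27 = 70.4% → Plan X
Paid: Plan X 49/84 = 58.3%, the annual plan 75/111 = 67.6% → the annual plan
Organic: Plan X 535/1636 = 32.7%, the annual plan 278/1162 = 23.9% → Plan X
Overall: Plan X 603/1743 = 34.6%, the annual plan 372/1300 = 28.6% → Plan X
Neither sweeps: Plan X wins 2 of 3 groups, the annual plan wins 1. Plan X wins overall but not every group — no Simpson reversal.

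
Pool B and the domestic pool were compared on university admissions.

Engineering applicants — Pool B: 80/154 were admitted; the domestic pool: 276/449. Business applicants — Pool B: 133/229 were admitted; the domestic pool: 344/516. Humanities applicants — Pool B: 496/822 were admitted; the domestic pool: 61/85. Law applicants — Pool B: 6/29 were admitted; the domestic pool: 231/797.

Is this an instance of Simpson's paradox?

Yes

Engineering: Pool B 80/154 = 51.9%, the domestic pool 276/449 = 61.5% → the domestic pool
Business: Pool B 133/229 = 58.1%, the domestic pool 344/516 = 66.7% → the domestic pool
Humanities: Pool B 496/822 = 60.3%, the domestic pool 61/85 = 71.8% → the domestic pool
Law: Pool B 6/29 = 20.7%, the domestic pool 231/797 = 29.0% → the domestic pool
Overall: Pool B 715/1234 = 57.9%, the domestic pool 912/1847 = 49.4% → Pool B
The domestic pool wins each department group but Pool B wins overall — the comparison reverses. The domestic pool's applicants skew toward Law, which has a lower base rate.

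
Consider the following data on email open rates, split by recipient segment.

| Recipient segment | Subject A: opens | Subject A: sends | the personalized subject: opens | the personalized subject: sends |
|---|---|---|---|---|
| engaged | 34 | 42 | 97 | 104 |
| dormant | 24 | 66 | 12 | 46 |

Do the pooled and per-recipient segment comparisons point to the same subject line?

No

Engaged: Subject A 34/42 = 81.0%, the personalized subject 97/104 = 93.3% → the personalized subject
Dormant: Subject A 24/66 = 36.4%, the personalized subject 12/46 = 26.1% → Subject A
Overall: Subject A 58/108 = 53.7%, the personalized subject 109/150 = 72.7% → the personalized subject
Neither sweeps: Subject A wins 1 of 2 groups, the personalized subject wins 1. The personalized subject wins overall but not every group — no Simpson reversal.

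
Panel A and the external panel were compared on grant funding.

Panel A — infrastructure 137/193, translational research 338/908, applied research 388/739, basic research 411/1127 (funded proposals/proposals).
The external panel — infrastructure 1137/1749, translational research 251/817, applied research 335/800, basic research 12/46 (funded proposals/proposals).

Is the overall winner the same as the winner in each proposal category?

Infrastructure: Panel A 137/193 = 71.0%, the external panel 1137/1749 = 65.0% → Panel A
Translational research: Panel A 338/908 = 37.2%, the external panel 251/817 = 30.7% → Panel A
Applied research: Panel A 388/739 = 52.5%, the external panel 335/800 = 41.9% → Panel A
Basic research: Panel A 411/1127 = 36.5%, the external panel 12/46 = 26.1% → Panel A
Overall: Panel A 1274/2967 = 42.9%, the external panel 1735/3412 = 50.8% → the external panel
Panel A wins each proposal group but the external panel wins overall — the comparison reverses. Panel A's proposals skew toward basic research, which has a lower base rate.

No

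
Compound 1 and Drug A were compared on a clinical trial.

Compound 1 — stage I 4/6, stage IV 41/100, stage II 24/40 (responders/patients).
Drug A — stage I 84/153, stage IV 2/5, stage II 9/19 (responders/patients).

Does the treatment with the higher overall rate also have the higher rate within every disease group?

Stage I: Compound 1 4/6 = 66.7%, Drug A 84/153 = 54.9% → Compound 1
Stage IV: Compound 1 41/100 = 41.0%, Drug A 2/5 = 40.0% → Compound 1
Stage II: Compound 1 24/40 = 60.0%, Drug A 9/19 = 47.4% → Compound 1
Overall: Compound 1 69/146 = 47.3%, Drug A 95/177 = 53.7% → Drug A
Compound 1 wins each disease group but Drug A wins overall — the comparison reverses. Compound 1's patients skew toward stage IV, which has a lower base rate.

No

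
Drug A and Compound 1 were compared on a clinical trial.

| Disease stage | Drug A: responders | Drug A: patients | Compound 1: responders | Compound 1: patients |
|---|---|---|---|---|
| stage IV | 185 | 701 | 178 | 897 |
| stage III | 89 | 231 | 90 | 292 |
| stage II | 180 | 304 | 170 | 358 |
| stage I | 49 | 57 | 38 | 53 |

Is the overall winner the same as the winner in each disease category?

Stage IV: Drug A 185/701 = 26.4%, Compound 1 178/897 = 19.8% → Drug A
Stage III: Drug A 89/231 = 38.5%, Compound 1 90/292 = 30.8% → Drug A
Stage II: Drug A 180/304 = 59.2%, Compound 1 170/358 = 47.5% → Drug A
Stage I: Drug A 49/57 = 86.0%, Compound 1 38/53 = 71.7% → Drug A
Overall: Drug A 503/1293 = 38.9%, Compound 1 476/1600 = 29.8% → Drug A
Drug A wins overall and in every disease group — no reversal.

Yes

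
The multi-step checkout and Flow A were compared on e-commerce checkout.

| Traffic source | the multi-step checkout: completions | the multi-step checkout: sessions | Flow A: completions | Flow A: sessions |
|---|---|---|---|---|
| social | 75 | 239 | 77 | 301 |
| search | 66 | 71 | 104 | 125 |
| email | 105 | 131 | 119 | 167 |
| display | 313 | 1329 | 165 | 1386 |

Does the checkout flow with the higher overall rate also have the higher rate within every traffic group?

Yes

Social: the multi-step checkout 75/239 = 31.4%, Flow A 77/301 = 25.6% → the multi-step checkout
Search: the multi-step checkout 66/71 = 93.0%, Flow A 104/125 = 83.2% → the multi-step checkout
Email: the multi-step checkout 105/131 = 80.2%, Flow A 119/167 = 71.3% → the multi-step checkout
Display: the multi-step checkout 313/1329 = 23.6%, Flow A 165/1386 = 11.9% → the multi-step checkout
Overall: the multi-step checkout 559/1770 = 31.6%, Flow A 465/1979 = 23.5% → the multi-step checkout
The multi-step checkout wins overall and in every traffic group — no reversal.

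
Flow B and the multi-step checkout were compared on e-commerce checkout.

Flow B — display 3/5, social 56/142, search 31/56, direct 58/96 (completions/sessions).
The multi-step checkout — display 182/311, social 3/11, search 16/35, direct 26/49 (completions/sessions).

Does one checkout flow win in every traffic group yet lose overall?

Display: Flow B 3/5 = 60.0%, the multi-step checkout 182/311 = 58.5% → Flow B
Social: Flow B 56/142 = 39.4%, the multi-step checkout 3/11 = 27.3% → Flow B
Search: Flow B 31/56 = 55.4%, the multi-step checkout 16/35 = 45.7% → Flow B
Direct: Flow B 58/96 = 60.4%, the multi-step checkout 26/49 = 53.1% → Flow B
Overall: Flow B 148/299 = 49.5%, the multi-step checkout 227/406 = 55.9% → the multi-step checkout
Flow B wins each traffic group but the multi-step checkout wins overall — the comparison reverses. Flow B's sessions skew toward social, which has a lower base rate.

Yes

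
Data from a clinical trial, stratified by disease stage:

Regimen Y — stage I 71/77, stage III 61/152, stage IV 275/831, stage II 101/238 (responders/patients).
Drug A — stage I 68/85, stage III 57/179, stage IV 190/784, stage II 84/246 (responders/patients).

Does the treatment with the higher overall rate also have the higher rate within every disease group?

Stage I: Regimen Y 71/77 = 92.2%, Drug A 68/85 = 80.0% → Regimen Y
Stage III: Regimen Y 61/152 = 40.1%, Drug A 57/179 = 31.8% → Regimen Y
Stage IV: Regimen Y 275/831 = 33.1%, Drug A 190/784 = 24.2% → Regimen Y
Stage II: Regimen Y 101/238 = 42.4%, Drug A 84/246 = 34.1% → Regimen Y
Overall: Regimen Y 508/1298 = 39.1%, Drug A 399/1294 = 30.8% → Regimen Y
Regimen Y wins overall and in every disease group — no reversal.

Yes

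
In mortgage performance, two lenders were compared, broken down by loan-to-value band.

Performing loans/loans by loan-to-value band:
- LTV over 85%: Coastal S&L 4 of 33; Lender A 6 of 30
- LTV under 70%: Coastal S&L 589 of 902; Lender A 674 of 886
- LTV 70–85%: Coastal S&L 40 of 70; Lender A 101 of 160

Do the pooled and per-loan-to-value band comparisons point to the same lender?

Yes

LTV over 85%: Coastal S&L 4/33 = 12.1%, Lender A 6/30 = 20.0% → Lender A
LTV under 70%: Coastal S&L 589/902 = 65.3%, Lender A 674/886 = 76.1% → Lender A
LTV 70–85%: Coastal S&L 40/70 = 57.1%, Lender A 101/160 = 63.1% → Lender A
Overall: Coastal S&L 633/1005 = 63.0%, Lender A 781/1076 = 72.6% → Lender A
Lender A wins overall and in every loan-to-value group — no reversal.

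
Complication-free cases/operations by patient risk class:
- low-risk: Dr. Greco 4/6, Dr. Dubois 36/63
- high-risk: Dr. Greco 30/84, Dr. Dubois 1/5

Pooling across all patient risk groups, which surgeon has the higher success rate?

Dr. Dubois

Low-risk: Dr. Greco 4/6 = 66.7%, Dr. Dubois 36/63 = 57.1% → Dr. Greco
High-risk: Dr. Greco 30/84 = 35.7%, Dr. Dubois 1/5 = 20.0% → Dr. Greco
Overall: Dr. Greco 34/90 = 37.8%, Dr. Dubois 37/68 = 54.4% → Dr. Dubois
(Dr. Greco wins every patient risk group but Dr. Dubois wins overall — Dr. Greco's operations skew toward the low-rate high-risk group.)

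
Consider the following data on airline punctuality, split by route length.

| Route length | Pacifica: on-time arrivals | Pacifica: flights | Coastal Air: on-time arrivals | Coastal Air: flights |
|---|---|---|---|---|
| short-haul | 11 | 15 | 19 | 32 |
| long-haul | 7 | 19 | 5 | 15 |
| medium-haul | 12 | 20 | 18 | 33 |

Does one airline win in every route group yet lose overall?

Short-haul: Pacifica 11/15 = 73.3%, Coastal Air 19/32 = 59.4% → Pacifica
Long-haul: Pacifica 7/19 = 36.8%, Coastal Air 5/15 = 33.3% → Pacifica
Medium-haul: Pacifica 12/20 = 60.0%, Coastal Air 18/33 = 54.5% → Pacifica
Overall: Pacifica 30/54 = 55.6%, Coastal Air 42/80 = 52.5% → Pacifica
Pacifica wins overall and in every route group — no reversal.

No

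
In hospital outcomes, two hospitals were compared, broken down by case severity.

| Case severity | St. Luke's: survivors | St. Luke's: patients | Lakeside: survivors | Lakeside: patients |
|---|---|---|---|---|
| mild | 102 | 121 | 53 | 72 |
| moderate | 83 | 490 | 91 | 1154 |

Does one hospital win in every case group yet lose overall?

Mild: St. Luke's 102/121 = 84.3%, Lakeside 53/72 = 73.6% → St. Luke's
Moderate: St. Luke's 83/490 = 16.9%, Lakeside 91/1154 = 7.9% → St. Luke's
Overall: St. Luke's 185/611 = 30.3%, Lakeside 144/1226 = 11.7% → St. Luke's
St. Luke's wins overall and in every case group — no reversal.

No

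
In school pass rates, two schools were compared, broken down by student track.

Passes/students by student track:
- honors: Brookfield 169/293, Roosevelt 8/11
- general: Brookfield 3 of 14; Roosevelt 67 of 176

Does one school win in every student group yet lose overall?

Honors: Brookfield 169/293 = 57.7%, Roosevelt 8/11 = 72.7% → Roosevelt
General: Brookfield 3/14 = 21.4%, Roosevelt 67/176 = 38.1% → Roosevelt
Overall: Brookfield 172/307 = 56.0%, Roosevelt 75/187 = 40.1% → Brookfield
Roosevelt wins each student group but Brookfield wins overall — the comparison reverses. Roosevelt's students skew toward general, which has a lower base rate.

Yes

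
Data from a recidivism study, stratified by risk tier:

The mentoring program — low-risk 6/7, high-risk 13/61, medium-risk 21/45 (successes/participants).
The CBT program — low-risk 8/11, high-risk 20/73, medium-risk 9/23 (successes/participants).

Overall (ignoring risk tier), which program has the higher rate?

Low-risk: the mentoring program 6/7 = 85.7%, the CBT program 8/11 = 72.7% → the mentoring program
High-risk: the mentoring program 13/61 = 21.3%, the CBT program 20/73 = 27.4% → the CBT program
Medium-risk: the mentoring program 21/45 = 46.7%, the CBT program 9/23 = 39.1% → the mentoring program
Overall: the mentoring program 40/113 = 35.4%, the CBT program 37/107 = 34.6% → the mentoring program
(Neither sweeps every risk group, but the mentoring program has the higher pooled rate.)

the mentoring program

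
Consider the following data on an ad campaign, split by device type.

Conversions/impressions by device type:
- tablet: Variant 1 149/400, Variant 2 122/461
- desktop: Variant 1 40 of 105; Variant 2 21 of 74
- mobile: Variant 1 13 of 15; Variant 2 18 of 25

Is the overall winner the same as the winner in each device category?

Tablet: Variant 1 149/400 = 37.2%, Variant 2 122/461 = 26.5% → Variant 1
Desktop: Variant 1 40/105 = 38.1%, Variant 2 21/74 = 28.4% → Variant 1
Mobile: Variant 1 13/15 = 86.7%, Variant 2 18/25 = 72.0% → Variant 1
Overall: Variant 1 202/520 = 38.8%, Variant 2 161/560 = 28.8% → Variant 1
Variant 1 wins overall and in every device group — no reversal.

Yes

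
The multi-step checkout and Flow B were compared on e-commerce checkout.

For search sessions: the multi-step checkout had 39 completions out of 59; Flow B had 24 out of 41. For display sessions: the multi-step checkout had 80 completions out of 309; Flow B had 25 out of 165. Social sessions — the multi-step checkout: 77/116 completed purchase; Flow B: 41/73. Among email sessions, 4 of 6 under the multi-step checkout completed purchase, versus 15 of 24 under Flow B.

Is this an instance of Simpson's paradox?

No

Search: the multi-step checkout 39/59 = 66.1%, Flow B 24/41 = 58.5% → the multi-step checkout
Display: the multi-step checkout 80/309 = 25.9%, Flow B 25/165 = 15.2% → the multi-step checkout
Social: the multi-step checkout 77/116 = 66.4%, Flow B 41/73 = 56.2% → the multi-step checkout
Email: the multi-step checkout 4/6 = 66.7%, Flow B 15/24 = 62.5% → the multi-step checkout
Overall: the multi-step checkout 200/490 = 40.8%, Flow B 105/303 = 34.7% → the multi-step checkout
The multi-step checkout wins overall and in every traffic group — no reversal.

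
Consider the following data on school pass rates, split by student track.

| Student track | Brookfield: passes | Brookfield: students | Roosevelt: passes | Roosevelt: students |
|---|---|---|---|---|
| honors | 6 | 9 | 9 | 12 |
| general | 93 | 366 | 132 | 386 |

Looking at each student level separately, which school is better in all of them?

Honors: Brookfield 6/9 = 66.7%, Roosevelt 9/12 = 75.0% → Roosevelt
General: Brookfield 93/366 = 25.4%, Roosevelt 132/386 = 34.2% → Roosevelt
Roosevelt has the higher rate in both groups.

Roosevelt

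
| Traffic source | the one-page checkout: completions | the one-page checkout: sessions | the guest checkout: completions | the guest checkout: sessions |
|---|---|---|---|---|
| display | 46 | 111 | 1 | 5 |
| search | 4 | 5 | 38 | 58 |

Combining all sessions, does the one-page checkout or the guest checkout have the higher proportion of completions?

Display: the one-page checkout 46/111 = 41.4%, the guest checkout 1/5 = 20.0% → the one-page checkout
Search: the one-page checkout 4/5 = 80.0%, the guest checkout 38/58 = 65.5% → the one-page checkout
Overall: the one-page checkout 50/116 = 43.1%, the guest checkout 39/63 = 61.9% → the guest checkout
(The one-page checkout wins every traffic group but the guest checkout wins overall — the one-page checkout's sessions skew toward the low-rate display group.)

the guest checkout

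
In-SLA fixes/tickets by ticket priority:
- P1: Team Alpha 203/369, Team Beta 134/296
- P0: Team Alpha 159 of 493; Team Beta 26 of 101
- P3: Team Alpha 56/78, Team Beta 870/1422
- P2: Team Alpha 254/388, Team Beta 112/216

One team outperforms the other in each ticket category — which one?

Team Alpha

P1: Team Alpha 203/369 = 55.0%, Team Beta 134/296 = 45.3% → Team Alpha
P0: Team Alpha 159/493 = 32.3%, Team Beta 26/101 = 25.7% → Team Alpha
P3: Team Alpha 56/78 = 71.8%, Team Beta 870/1422 = 61.2% → Team Alpha
P2: Team Alpha 254/388 = 65.5%, Team Beta 112/216 = 51.9% → Team Alpha
Team Alpha has the higher rate in all 4 groups.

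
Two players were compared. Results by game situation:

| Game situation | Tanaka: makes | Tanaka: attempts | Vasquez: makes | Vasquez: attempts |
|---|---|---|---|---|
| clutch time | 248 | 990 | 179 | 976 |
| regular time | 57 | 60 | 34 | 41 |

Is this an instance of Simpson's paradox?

Clutch time: Tanaka 248/990 = 25.1%, Vasquez 179/976 = 18.3% → Tanaka
Regular time: Tanaka 57/60 = 95.0%, Vasquez 34/41 = 82.9% → Tanaka
Overall: Tanaka 305/1050 = 29.0%, Vasquez 213/1017 = 20.9% → Tanaka
Tanaka wins overall and in every game group — no reversal.

No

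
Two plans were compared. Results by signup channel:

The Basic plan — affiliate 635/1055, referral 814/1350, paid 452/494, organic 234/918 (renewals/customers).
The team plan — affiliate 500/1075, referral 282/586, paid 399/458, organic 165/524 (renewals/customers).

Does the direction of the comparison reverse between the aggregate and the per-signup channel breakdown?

Affiliate: the Basic plan 635/1055 = 60.2%, the team plan 500/1075 = 46.5% → the Basic plan
Referral: the Basic plan 814/1350 = 60.3%, the team plan 282/586 = 48.1% → the Basic plan
Paid: the Basic plan 452/494 = 91.5%, the team plan 399/458 = 87.1% → the Basic plan
Organic: the Basic plan 234/918 = 25.5%, the team plan 165/524 = 31.5% → the team plan
Overall: the Basic plan 2135/3817 = 55.9%, the team plan 1346/2643 = 50.9% → the Basic plan
Neither sweeps: the Basic plan wins 3 of 4 groups, the team plan wins 1. The Basic plan wins overall but not every group — no Simpson reversal.

No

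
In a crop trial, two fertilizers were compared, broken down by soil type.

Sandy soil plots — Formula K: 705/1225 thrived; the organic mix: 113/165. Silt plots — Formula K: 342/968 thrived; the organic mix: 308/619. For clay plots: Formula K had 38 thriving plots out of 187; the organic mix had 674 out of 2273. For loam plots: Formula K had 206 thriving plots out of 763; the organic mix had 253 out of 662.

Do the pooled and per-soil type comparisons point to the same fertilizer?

Sandy soil: Formula K 705/1225 = 57.6%, the organic mix 113/165 = 68.5% → the organic mix
Silt: Formula K 342/968 = 35.3%, the organic mix 308/619 = 49.8% → the organic mix
Clay: Formula K 38/187 = 20.3%, the organic mix 674/2273 = 29.7% → the organic mix
Loam: Formula K 206/763 = 27.0%, the organic mix 253/662 = 38.2% → the organic mix
Overall: Formula K 1291/3143 = 41.1%, the organic mix 1348/3719 = 36.2% → Formula K
The organic mix wins each soil group but Formula K wins overall — the comparison reverses. The organic mix's plots skew toward clay, which has a lower base rate.

No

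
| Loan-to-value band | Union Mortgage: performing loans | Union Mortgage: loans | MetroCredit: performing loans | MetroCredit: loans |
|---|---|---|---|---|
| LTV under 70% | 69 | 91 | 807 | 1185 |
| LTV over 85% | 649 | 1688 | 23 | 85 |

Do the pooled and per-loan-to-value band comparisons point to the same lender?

LTV under 70%: Union Mortgage 69/91 = 75.8%, MetroCredit 807/1185 = 68.1% → Union Mortgage
LTV over 85%: Union Mortgage 649/1688 = 38.4%, MetroCredit 23/85 = 27.1% → Union Mortgage
Overall: Union Mortgage 718/1779 = 40.4%, MetroCredit 830/1270 = 65.4% → MetroCredit
Union Mortgage wins each loan-to-value group but MetroCredit wins overall — the comparison reverses. Union Mortgage's loans skew toward LTV over 85%, which has a lower base rate.

No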